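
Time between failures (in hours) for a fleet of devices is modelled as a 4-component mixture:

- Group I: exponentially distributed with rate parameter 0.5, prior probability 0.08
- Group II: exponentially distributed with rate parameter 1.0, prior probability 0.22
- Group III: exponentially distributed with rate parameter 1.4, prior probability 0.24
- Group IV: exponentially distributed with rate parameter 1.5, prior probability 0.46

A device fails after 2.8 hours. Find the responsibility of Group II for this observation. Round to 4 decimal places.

Posterior ∝ prior × likelihood, so P(k | x) ∝ π_k f_k(x); normalise over all components.
Component likelihoods at x = 2.8 hours:
  p_I = 0.123298
  p_II = 0.0608101
  p_III = 0.0277775
  p_IV = 0.0224934
Prior × likelihood for each component:
  π_I·p_I = 0.08 × 0.123298 = 0.00986388
  π_II·p_II = 0.22 × 0.0608101 = 0.0133782
  π_III·p_III = 0.24 × 0.0277775 = 0.00666661
  π_IV·p_IV = 0.46 × 0.0224934 = 0.0103469
Evidence: 0.00986388 + 0.0133782 + 0.00666661 + 0.0103469 = 0.0402556
P(Group II | x) ≈ 0.3323

0.3323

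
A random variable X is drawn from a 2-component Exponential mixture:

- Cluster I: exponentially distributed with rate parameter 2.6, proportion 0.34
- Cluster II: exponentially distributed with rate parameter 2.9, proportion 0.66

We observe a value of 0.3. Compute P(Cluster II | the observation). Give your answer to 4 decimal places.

0.6643

P(component k | x) = π_k·f_k(x) / marginal(x), where marginal(x) = Σ_j π_j·f_j(x).
Exponential densities:
  f_I = 1.19186
  f_II = 1.21496
Weight by the priors:
  π_I·f_I = 0.34 × 1.19186 = 0.405231
  π_II·f_II = 0.66 × 1.21496 = 0.801873
Sum: 0.405231 + 0.801873 = 1.2071
P(Cluster II | the observation) = 0.801873 / 1.2071 ≈ 0.6643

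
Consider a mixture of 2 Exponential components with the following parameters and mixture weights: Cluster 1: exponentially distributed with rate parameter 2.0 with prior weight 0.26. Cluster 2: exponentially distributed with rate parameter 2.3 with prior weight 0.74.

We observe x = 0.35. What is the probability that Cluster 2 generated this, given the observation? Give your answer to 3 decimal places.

P(component k | x) = w_k·f_k(x) / marginal(x), where marginal(x) = Σ_j w_j·f_j(x).
Component likelihoods at x = 0.35:
  p_1 = 0.993171
  p_2 = 1.0283
Multiply by the mixture weights:
  w_1·p_1 = 0.26 × 0.993171 = 0.258224
  w_2·p_2 = 0.74 × 1.0283 = 0.760944
Sum: 0.258224 + 0.760944 = 1.01917
P(Cluster 2 | x) ≈ 0.747

0.747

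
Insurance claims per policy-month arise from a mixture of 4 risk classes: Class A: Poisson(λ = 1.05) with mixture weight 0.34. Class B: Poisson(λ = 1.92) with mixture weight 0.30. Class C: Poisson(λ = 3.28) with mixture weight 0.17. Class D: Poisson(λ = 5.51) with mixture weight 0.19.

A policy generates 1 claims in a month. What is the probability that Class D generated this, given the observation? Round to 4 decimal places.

0.0181

Apply Bayes' rule: the posterior for each component is proportional to its prior times its likelihood at x.
Poisson probabilities:
  L_A = 0.367435
  L_B = 0.281485
  L_C = 0.123421
  L_D = 0.0222941
Multiply by the mixture weights:
  π_A·L_A = 0.34 × 0.367435 = 0.124928
  π_B·L_B = 0.30 × 0.281485 = 0.0844456
  π_C·L_C = 0.17 × 0.123421 = 0.0209815
  π_D·L_D = 0.19 × 0.0222941 = 0.00423587
Normaliser: 0.124928 + 0.0844456 + 0.0209815 + 0.00423587 = 0.234591
Responsibility of Class D: 0.00423587 / 0.234591 ≈ 0.0181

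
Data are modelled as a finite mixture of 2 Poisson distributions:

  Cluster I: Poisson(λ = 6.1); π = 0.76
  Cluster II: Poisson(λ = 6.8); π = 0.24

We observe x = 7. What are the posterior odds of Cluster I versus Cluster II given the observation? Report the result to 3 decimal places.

2.981

Only the two components matter; the odds are (π_i f_i(x)) / (π_j f_j(x)).
Component likelihoods at x = 7:
  f_I = e^(−6.1)·6.1^7/7! = 0.139856
  f_II = e^(−6.8)·6.8^7/7! = 0.148569
Odds = (0.76/0.24) × (0.139856/0.148569) = 3.16667 × 0.941353 ≈ 2.981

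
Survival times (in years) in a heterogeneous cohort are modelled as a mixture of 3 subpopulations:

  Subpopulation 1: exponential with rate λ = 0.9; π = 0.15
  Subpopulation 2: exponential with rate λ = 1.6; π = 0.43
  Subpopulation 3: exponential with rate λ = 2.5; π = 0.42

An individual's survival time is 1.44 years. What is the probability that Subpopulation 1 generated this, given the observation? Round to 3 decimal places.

By Bayes' theorem, P(k | x) = π_k f_k(x) / Σ_j π_j f_j(x).
Component likelihoods at x = 1.44 years:
  L_1 = 0.246262
  L_2 = 0.159774
  L_3 = 0.0683093
Weight by the priors:
  π_1·L_1 = 0.15 × 0.246262 = 0.0369393
  π_2·L_2 = 0.43 × 0.159774 = 0.0687027
  π_3·L_3 = 0.42 × 0.0683093 = 0.0286899
Normaliser: 0.0369393 + 0.0687027 + 0.0286899 = 0.134332
P(Subpopulation 1 | 1.44 years) ≈ 0.275

0.275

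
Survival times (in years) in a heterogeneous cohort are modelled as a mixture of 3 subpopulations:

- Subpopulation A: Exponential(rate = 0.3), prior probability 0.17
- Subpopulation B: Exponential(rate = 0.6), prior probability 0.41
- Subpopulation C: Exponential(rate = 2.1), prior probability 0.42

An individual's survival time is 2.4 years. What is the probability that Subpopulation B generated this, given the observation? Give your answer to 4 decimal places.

0.6562

The responsibility of component k is π_k f_k(x) divided by Σ_j π_j f_j(x).
Component likelihoods at x = 2.4 years:
  p_A = 0.3·e^(−0.3·2.4) = 0.3·e^(−0.7200) = 0.146026
  p_B = 0.6·e^(−0.6·2.4) = 0.6·e^(−1.4400) = 0.142157
  p_C = 2.1·e^(−2.1·2.4) = 2.1·e^(−5.0400) = 0.0135949
Weight by the priors:
  π_A·p_A = 0.17 × 0.146026 = 0.0248244
  π_B·p_B = 0.41 × 0.142157 = 0.0582842
  π_C·p_C = 0.42 × 0.0135949 = 0.00570985
Normaliser: 0.0248244 + 0.0582842 + 0.00570985 = 0.0888184
P(Subpopulation B | x) ≈ 0.6562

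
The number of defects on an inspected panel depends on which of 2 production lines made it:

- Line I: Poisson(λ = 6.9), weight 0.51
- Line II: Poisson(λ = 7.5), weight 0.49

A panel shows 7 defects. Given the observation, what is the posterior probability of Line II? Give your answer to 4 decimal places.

The responsibility of component k is P(Z=k) f_k(x) divided by Σ_j P(Z=j) f_j(x).
Evaluate each component's likelihood at the observed value:
  f_I = 0.148895
  f_II = 0.146484
Prior × likelihood for each component:
  P(Z=I)·f_I = 0.51 × 0.148895 = 0.0759366
  P(Z=II)·f_II = 0.49 × 0.146484 = 0.0717771
Sum: 0.0759366 + 0.0717771 = 0.147714
Responsibility of Line II: 0.0717771 / 0.147714 ≈ 0.4859

0.4859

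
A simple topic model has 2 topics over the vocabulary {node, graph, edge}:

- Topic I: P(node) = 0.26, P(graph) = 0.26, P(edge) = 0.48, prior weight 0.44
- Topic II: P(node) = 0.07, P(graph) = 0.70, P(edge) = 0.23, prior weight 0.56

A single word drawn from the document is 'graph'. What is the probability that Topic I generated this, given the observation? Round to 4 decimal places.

The responsibility of component k is P(Z=k) f_k(x) divided by Σ_j P(Z=j) f_j(x).
Component likelihoods at x = 'graph':
  p_I = P(graph | comp) = 0.26
  p_II = P(graph | comp) = 0.70
Prior × likelihood for each component:
  P(Z=I)·p_I = 0.44 × 0.26 = 0.1144
  P(Z=II)·p_II = 0.56 × 0.7 = 0.392
Normaliser: 0.1144 + 0.392 = 0.5064
Responsibility of Topic I: 0.1144 / 0.5064 ≈ 0.2259

0.2259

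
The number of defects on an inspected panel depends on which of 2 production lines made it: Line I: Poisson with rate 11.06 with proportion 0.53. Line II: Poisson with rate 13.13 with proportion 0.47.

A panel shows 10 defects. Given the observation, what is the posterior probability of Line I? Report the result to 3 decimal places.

0.616

Posterior ∝ prior × likelihood, so P(k | x) ∝ π_k f_k(x); normalise over all components.
Poisson probabilities:
  p_I = e^(−11.06)·11.06^10/10! = 0.118711
  p_II = e^(−13.13)·13.13^10/10! = 0.0832909
Prior × likelihood for each component:
  π_I·p_I = 0.53 × 0.118711 = 0.0629169
  π_II·p_II = 0.47 × 0.0832909 = 0.0391467
Sum: 0.0629169 + 0.0391467 = 0.102064
P(Line I | x) = 0.0629169 / 0.102064 ≈ 0.616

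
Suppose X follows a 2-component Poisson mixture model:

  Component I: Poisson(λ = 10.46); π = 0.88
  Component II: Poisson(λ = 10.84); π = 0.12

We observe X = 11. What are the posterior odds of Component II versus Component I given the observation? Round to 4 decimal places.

0.1381

Posterior odds = (π_i f_i(x)) / (π_j f_j(x)); the normalising sum cancels.
Component likelihoods at x = 11:
  L_I = e^(−10.46)·10.46^11/11! = 0.117753
  L_II = e^(−10.84)·10.84^11/11! = 0.119238
Posterior odds = (π_II·L_II) / (π_I·L_I) = (0.12·0.119238) / (0.88·0.117753) = 0.0143085 / 0.103623 ≈ 0.1381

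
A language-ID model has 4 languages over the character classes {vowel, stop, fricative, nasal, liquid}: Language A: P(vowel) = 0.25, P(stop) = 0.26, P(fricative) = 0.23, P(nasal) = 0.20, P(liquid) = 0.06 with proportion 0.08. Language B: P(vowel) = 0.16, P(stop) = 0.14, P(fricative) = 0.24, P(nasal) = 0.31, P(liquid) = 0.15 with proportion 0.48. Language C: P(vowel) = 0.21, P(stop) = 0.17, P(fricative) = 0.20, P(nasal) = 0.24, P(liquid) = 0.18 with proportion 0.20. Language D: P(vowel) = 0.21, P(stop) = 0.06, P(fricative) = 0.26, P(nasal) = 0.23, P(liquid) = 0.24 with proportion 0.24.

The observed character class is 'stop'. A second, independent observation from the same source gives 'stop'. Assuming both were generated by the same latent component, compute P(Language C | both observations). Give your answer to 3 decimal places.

By Bayes' theorem, P(k | x) = π_k f_k(x) / Σ_j π_j f_j(x).
Since both observations come from the same component, the likelihood for component k is f_k(x₁)·f_k(x₂).
  L_A = [0.26] × [0.26] = 0.0676
  L_B = [0.14] × [0.14] = 0.0196
  L_C = [0.17] × [0.17] = 0.0289
  L_D = [0.06] × [0.06] = 0.0036
Prior × likelihood for each component:
  π_A·L_A = 0.08 × 0.0676 = 0.005408
  π_B·L_B = 0.48 × 0.0196 = 0.009408
  π_C·L_C = 0.20 × 0.0289 = 0.00578
  π_D·L_D = 0.24 × 0.0036 = 0.000864
Sum: 0.005408 + 0.009408 + 0.00578 + 0.000864 = 0.02146
P(Language C | x₁,x₂) = 0.00578 / 0.02146 ≈ 0.269

0.269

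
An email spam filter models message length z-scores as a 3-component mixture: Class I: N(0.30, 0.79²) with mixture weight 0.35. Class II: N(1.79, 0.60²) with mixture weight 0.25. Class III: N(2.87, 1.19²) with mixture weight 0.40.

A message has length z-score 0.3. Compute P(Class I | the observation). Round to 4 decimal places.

0.8955

The responsibility of component k is π_k f_k(x) divided by Σ_j π_j f_j(x).
Component likelihoods at x = 0.3:
  f_I = 0.50499
  f_II = 0.0304526
  f_III = 0.0325504
Multiply by the mixture weights:
  π_I·f_I = 0.35 × 0.50499 = 0.176747
  π_II·f_II = 0.25 × 0.0304526 = 0.00761314
  π_III·f_III = 0.40 × 0.0325504 = 0.0130202
Normaliser: 0.176747 + 0.00761314 + 0.0130202 = 0.19738
Responsibility of Class I: 0.176747 / 0.19738 ≈ 0.8955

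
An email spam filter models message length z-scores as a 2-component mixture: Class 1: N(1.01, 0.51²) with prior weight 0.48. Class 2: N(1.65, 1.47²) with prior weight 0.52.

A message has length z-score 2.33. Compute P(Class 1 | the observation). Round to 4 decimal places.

0.0942

Posterior ∝ prior × likelihood, so P(k | x) ∝ π_k f_k(x); normalise over all components.
Evaluate each component's likelihood at the observed value:
  L_1 = 0.0274586
  L_2 = 0.243852
Prior × likelihood for each component:
  π_1·L_1 = 0.48 × 0.0274586 = 0.0131801
  π_2·L_2 = 0.52 × 0.243852 = 0.126803
Denominator: 0.0131801 + 0.126803 = 0.139983
So the posterior for Class 1 is 0.0131801 / 0.139983 ≈ 0.0942.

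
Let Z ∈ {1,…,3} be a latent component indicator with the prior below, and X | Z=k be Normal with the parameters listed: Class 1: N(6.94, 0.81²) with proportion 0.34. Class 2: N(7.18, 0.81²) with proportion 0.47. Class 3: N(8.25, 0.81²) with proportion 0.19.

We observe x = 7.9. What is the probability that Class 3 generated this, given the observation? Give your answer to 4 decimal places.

Apply Bayes' rule: the posterior for each component is proportional to its prior times its likelihood at x.
Evaluate each component's likelihood at the observed value:
  L_1 = (1/(0.81·√(2π)))·exp(−(7.9−6.94)²/(2·0.81²)) = 0.492521·exp(-0.70233) = 0.244009
  L_2 = (1/(0.81·√(2π)))·exp(−(7.9−7.18)²/(2·0.81²)) = 0.492521·exp(-0.39506) = 0.331781
  L_3 = (1/(0.81·√(2π)))·exp(−(7.9−8.25)²/(2·0.81²)) = 0.492521·exp(-0.09335) = 0.448623
Prior × likelihood for each component:
  w_1·L_1 = 0.34 × 0.244009 = 0.0829631
  w_2·L_2 = 0.47 × 0.331781 = 0.155937
  w_3·L_3 = 0.19 × 0.448623 = 0.0852384
Sum: 0.0829631 + 0.155937 + 0.0852384 = 0.324139
P(Class 3 | the observation) = 0.0852384 / 0.324139 ≈ 0.2630

0.2630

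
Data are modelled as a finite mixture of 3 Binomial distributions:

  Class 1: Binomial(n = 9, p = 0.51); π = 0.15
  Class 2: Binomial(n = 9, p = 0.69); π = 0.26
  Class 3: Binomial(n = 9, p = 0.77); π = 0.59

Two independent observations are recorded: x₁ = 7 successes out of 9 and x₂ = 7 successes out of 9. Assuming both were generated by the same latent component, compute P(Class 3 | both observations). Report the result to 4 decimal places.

P(component k | x) = π_k·f_k(x) / marginal(x), where marginal(x) = Σ_j π_j·f_j(x).
Since both observations come from the same component, the likelihood for component k is f_k(x₁)·f_k(x₂).
  L_1 = [0.0775686] × [0.0775686] = 0.00601689
  L_2 = [0.257614] × [0.257614] = 0.066365
  L_3 = [0.305628] × [0.305628] = 0.0934085
Unnormalised posteriors:
  π_1·L_1 = 0.15 × 0.00601689 = 0.000902533
  π_2·L_2 = 0.26 × 0.066365 = 0.0172549
  π_3·L_3 = 0.59 × 0.0934085 = 0.055111
Denominator: 0.000902533 + 0.0172549 + 0.055111 = 0.0732685
P(Class 3 | data) ≈ 0.7522

0.7522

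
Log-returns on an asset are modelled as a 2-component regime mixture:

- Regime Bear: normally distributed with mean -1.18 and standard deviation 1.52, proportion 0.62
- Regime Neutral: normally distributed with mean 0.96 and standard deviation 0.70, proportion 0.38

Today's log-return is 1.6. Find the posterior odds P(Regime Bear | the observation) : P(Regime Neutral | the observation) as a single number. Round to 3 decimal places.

0.214

Posterior odds = (π_i f_i(x)) / (π_j f_j(x)); the normalising sum cancels.
Evaluate each component's likelihood at the observed value:
  f_Bear = (1/(1.52·√(2π)))·exp(−(1.6−-1.18)²/(2·1.52²)) = 0.262462·exp(-1.67252) = 0.0492831
  f_Neutral = (1/(0.70·√(2π)))·exp(−(1.6−0.96)²/(2·0.70²)) = 0.569918·exp(-0.41796) = 0.375227
Odds = (0.62/0.38) × (0.0492831/0.375227) = 1.63158 × 0.131342 ≈ 0.214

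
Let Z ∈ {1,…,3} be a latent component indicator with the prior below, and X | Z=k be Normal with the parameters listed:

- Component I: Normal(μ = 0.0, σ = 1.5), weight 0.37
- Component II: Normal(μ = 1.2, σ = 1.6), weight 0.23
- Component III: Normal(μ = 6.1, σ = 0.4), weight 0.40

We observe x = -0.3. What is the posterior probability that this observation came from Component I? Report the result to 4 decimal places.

By Bayes' theorem, P(k | x) = π_k f_k(x) / Σ_j π_j f_j(x).
Normal densities:
  f_I = (1/(1.5·√(2π)))·exp(−(-0.3−0.0)²/(2·1.5²)) = 0.265962·exp(-0.02000) = 0.260695
  f_II = (1/(1.6·√(2π)))·exp(−(-0.3−1.2)²/(2·1.6²)) = 0.249339·exp(-0.43945) = 0.160671
  f_III = (1/(0.4·√(2π)))·exp(−(-0.3−6.1)²/(2·0.4²)) = 0.997356·exp(-128.00000) = 2.56541e-56
Weight by the priors:
  π_I·f_I = 0.37 × 0.260695 = 0.0964572
  π_II·f_II = 0.23 × 0.160671 = 0.0369544
  π_III·f_III = 0.40 × 2.56541e-56 = 1.02616e-56
Evidence: 0.0964572 + 0.0369544 + 1.02616e-56 = 0.133412
P(Component I | the observation) ≈ 0.7230

0.7230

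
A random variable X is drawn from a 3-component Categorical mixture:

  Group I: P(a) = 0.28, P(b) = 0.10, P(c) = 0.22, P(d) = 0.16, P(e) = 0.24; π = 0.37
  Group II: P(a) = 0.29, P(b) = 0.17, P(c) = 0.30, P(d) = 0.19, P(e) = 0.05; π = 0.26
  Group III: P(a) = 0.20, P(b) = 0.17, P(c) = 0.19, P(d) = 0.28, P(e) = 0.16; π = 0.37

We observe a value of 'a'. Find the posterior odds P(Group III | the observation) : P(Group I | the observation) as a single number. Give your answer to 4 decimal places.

Only the two components matter; the odds are (w_i f_i(x)) / (w_j f_j(x)).
Evaluate each component's likelihood at the observed value:
  f_I = P(a | comp) = 0.28
  f_II = P(a | comp) = 0.29
  f_III = P(a | comp) = 0.20
Odds = (0.37/0.37) × (0.2/0.28) = 1 × 0.714286 ≈ 0.7143

0.7143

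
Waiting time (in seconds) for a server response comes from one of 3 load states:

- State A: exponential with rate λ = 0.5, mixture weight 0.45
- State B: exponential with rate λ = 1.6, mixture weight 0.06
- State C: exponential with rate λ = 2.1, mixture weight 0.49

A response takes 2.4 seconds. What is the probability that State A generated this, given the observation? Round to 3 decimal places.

0.886

Posterior ∝ prior × likelihood, so P(k | x) ∝ π_k f_k(x); normalise over all components.
Exponential densities:
  p_A = 0.150597
  p_B = 0.0343898
  p_C = 0.0135949
Prior × likelihood for each component:
  π_A·p_A = 0.45 × 0.150597 = 0.0677687
  π_B·p_B = 0.06 × 0.0343898 = 0.00206339
  π_C·p_C = 0.49 × 0.0135949 = 0.00666149
Normaliser: 0.0677687 + 0.00206339 + 0.00666149 = 0.0764936
P(State A | data) = 0.0677687 / 0.0764936 ≈ 0.886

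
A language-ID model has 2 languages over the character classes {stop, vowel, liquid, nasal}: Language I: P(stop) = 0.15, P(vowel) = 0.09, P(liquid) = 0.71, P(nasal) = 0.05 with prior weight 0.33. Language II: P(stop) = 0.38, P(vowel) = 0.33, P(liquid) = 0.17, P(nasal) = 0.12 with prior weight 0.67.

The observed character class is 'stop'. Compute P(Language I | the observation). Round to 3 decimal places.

0.163

Posterior ∝ prior × likelihood, so P(k | x) ∝ w_k f_k(x); normalise over all components.
Categorical probabilities:
  f_I = 0.15
  f_II = 0.38
Prior × likelihood for each component:
  w_I·f_I = 0.33 × 0.15 = 0.0495
  w_II·f_II = 0.67 × 0.38 = 0.2546
Sum: 0.0495 + 0.2546 = 0.3041
So the posterior for Language I is 0.0495 / 0.3041 ≈ 0.163.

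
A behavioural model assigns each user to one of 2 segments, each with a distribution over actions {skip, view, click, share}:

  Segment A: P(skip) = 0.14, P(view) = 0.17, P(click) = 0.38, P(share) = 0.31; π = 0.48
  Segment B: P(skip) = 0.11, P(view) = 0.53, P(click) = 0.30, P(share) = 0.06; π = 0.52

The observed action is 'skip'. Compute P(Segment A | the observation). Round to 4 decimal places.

0.5402

Posterior ∝ prior × likelihood, so P(k | x) ∝ P(Z=k) f_k(x); normalise over all components.
Component likelihoods at x = 'skip':
  f_A = 0.14
  f_B = 0.11
Weight by the priors:
  P(Z=A)·f_A = 0.48 × 0.14 = 0.0672
  P(Z=B)·f_B = 0.52 × 0.11 = 0.0572
Denominator: 0.0672 + 0.0572 = 0.1244
Responsibility of Segment A: 0.0672 / 0.1244 ≈ 0.5402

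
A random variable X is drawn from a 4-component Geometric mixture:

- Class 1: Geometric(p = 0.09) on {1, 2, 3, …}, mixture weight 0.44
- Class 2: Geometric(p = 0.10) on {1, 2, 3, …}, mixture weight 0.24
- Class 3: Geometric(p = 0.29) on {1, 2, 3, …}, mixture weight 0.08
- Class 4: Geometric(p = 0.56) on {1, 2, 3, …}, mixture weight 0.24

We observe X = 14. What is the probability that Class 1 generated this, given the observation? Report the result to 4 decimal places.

The responsibility of component k is π_k f_k(x) divided by Σ_j π_j f_j(x).
Component likelihoods at x = 14:
  f_1 = 0.0264107
  f_2 = 0.0254187
  f_3 = 0.00337875
  f_4 = 1.2974e-05
Unnormalised posteriors:
  π_1·f_1 = 0.44 × 0.0264107 = 0.0116207
  π_2·f_2 = 0.24 × 0.0254187 = 0.00610048
  π_3·f_3 = 0.08 × 0.00337875 = 0.0002703
  π_4·f_4 = 0.24 × 1.2974e-05 = 3.11375e-06
Marginal: 0.0116207 + 0.00610048 + 0.0002703 + 3.11375e-06 = 0.0179946
Responsibility of Class 1: 0.0116207 / 0.0179946 ≈ 0.6458

0.6458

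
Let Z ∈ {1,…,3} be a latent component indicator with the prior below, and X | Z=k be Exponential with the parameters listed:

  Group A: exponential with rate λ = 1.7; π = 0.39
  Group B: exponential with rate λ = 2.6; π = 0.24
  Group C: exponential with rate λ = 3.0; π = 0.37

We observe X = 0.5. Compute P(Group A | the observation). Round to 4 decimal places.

Posterior ∝ prior × likelihood, so P(k | x) ∝ π_k f_k(x); normalise over all components.
Evaluate each component's likelihood at the observed value:
  L_A = 0.726605
  L_B = 0.708583
  L_C = 0.66939
Multiply by the mixture weights:
  π_A·L_A = 0.39 × 0.726605 = 0.283376
  π_B·L_B = 0.24 × 0.708583 = 0.17006
  π_C·L_C = 0.37 × 0.66939 = 0.247674
Evidence: 0.283376 + 0.17006 + 0.247674 = 0.70111
P(Group A | x) = 0.283376 / 0.70111 ≈ 0.4042

0.4042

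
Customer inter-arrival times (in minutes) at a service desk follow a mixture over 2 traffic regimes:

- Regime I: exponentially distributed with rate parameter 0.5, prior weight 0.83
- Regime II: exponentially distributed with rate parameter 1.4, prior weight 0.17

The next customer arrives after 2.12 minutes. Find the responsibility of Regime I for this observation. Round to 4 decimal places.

0.9216

The responsibility of component k is π_k f_k(x) divided by Σ_j π_j f_j(x).
Evaluate each component's likelihood at the observed value:
  p_I = 0.173228
  p_II = 0.0719684
Weight by the priors:
  π_I·p_I = 0.83 × 0.173228 = 0.143779
  π_II·p_II = 0.17 × 0.0719684 = 0.0122346
Marginal: 0.143779 + 0.0122346 = 0.156014
P(Regime I | x) ≈ 0.9216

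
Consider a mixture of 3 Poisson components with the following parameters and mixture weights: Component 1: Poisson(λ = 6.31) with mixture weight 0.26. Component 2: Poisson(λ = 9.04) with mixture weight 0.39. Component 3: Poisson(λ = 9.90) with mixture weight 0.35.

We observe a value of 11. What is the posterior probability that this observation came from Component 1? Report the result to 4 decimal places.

0.0879

By Bayes' theorem, P(k | x) = π_k f_k(x) / Σ_j π_j f_j(x).
Component likelihoods at x = 11:
  p_1 = 0.0287587
  p_2 = 0.0978757
  p_3 = 0.112542
Prior × likelihood for each component:
  π_1·p_1 = 0.26 × 0.0287587 = 0.00747726
  π_2·p_2 = 0.39 × 0.0978757 = 0.0381715
  π_3·p_3 = 0.35 × 0.112542 = 0.0393898
Denominator: 0.00747726 + 0.0381715 + 0.0393898 = 0.0850386
P(Component 1 | x) = 0.00747726 / 0.0850386 ≈ 0.0879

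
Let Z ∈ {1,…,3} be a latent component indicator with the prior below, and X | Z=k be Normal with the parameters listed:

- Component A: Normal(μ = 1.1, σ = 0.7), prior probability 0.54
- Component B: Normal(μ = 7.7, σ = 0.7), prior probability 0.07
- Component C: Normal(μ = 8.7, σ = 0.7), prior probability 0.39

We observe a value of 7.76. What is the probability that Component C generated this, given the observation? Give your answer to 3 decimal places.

Apply Bayes' rule: the posterior for each component is proportional to its prior times its likelihood at x.
Normal densities:
  f_A = 1.25687e-20
  f_B = 0.567828
  f_C = 0.231333
Unnormalised posteriors:
  w_A·f_A = 0.54 × 1.25687e-20 = 6.78708e-21
  w_B·f_B = 0.07 × 0.567828 = 0.0397479
  w_C·f_C = 0.39 × 0.231333 = 0.0902199
Marginal: 6.78708e-21 + 0.0397479 + 0.0902199 = 0.129968
Responsibility of Component C: 0.0902199 / 0.129968 ≈ 0.694

0.694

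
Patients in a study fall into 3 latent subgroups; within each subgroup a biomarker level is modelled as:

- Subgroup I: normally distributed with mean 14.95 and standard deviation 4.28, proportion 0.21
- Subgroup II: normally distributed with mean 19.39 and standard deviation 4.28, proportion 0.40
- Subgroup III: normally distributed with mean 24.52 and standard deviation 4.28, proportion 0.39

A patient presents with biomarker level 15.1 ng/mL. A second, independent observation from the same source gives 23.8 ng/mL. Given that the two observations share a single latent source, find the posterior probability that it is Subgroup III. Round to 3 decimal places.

P(component k | x) = π_k·f_k(x) / marginal(x), where marginal(x) = Σ_j π_j·f_j(x).
Since both observations come from the same component, the likelihood for component k is f_k(x₁)·f_k(x₂).
  f_I = [0.0931536] × [0.0109908] = 0.00102383
  f_II = [0.0564031] × [0.0548185] = 0.00309194
  f_III = [0.00827143] × [0.0919012] = 0.000760154
Prior × likelihood for each component:
  π_I·f_I = 0.21 × 0.00102383 = 0.000215004
  π_II·f_II = 0.40 × 0.00309194 = 0.00123677
  π_III·f_III = 0.39 × 0.000760154 = 0.00029646
Marginal: 0.000215004 + 0.00123677 + 0.00029646 = 0.00174824
P(Subgroup III | x₁, x₂) = 0.00029646 / 0.00174824 ≈ 0.170

0.170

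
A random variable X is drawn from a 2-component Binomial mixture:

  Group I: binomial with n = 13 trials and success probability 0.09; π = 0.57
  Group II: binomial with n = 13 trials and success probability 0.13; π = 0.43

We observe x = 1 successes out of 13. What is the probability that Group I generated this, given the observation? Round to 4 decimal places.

0.6115

By Bayes' theorem, P(k | x) = w_k f_k(x) / Σ_j w_j f_j(x).
Component likelihoods at x = 1 successes out of 13:
  p_I = 0.377296
  p_II = 0.317774
Prior × likelihood for each component:
  w_I·p_I = 0.57 × 0.377296 = 0.215059
  w_II·p_II = 0.43 × 0.317774 = 0.136643
Marginal: 0.215059 + 0.136643 = 0.351702
P(Group I | x) ≈ 0.6115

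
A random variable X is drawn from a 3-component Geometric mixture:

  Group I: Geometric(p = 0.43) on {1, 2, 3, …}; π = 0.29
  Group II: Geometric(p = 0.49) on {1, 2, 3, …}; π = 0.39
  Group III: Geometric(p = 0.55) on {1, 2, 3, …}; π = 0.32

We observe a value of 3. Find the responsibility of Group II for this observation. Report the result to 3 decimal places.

By Bayes' theorem, P(k | x) = P(Z=k) f_k(x) / Σ_j P(Z=j) f_j(x).
Geometric probabilities:
  f_I = 0.139707
  f_II = 0.127449
  f_III = 0.111375
Weight by the priors:
  P(Z=I)·f_I = 0.29 × 0.139707 = 0.040515
  P(Z=II)·f_II = 0.39 × 0.127449 = 0.0497051
  P(Z=III)·f_III = 0.32 × 0.111375 = 0.03564
Denominator: 0.040515 + 0.0497051 + 0.03564 = 0.12586
Responsibility of Group II: 0.0497051 / 0.12586 ≈ 0.395

0.395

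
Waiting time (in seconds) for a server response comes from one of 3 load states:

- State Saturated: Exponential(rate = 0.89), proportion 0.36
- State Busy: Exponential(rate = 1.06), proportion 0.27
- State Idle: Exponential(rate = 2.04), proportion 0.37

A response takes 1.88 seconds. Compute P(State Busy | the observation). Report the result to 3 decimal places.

Posterior ∝ prior × likelihood, so P(k | x) ∝ w_k f_k(x); normalise over all components.
Exponential densities:
  f_Saturated = 0.89·e^(−0.89·1.88) = 0.89·e^(−1.6732) = 0.167005
  f_Busy = 1.06·e^(−1.06·1.88) = 1.06·e^(−1.9928) = 0.144492
  f_Idle = 2.04·e^(−2.04·1.88) = 2.04·e^(−3.8352) = 0.0440579
Weight by the priors:
  w_Saturated·f_Saturated = 0.36 × 0.167005 = 0.0601217
  w_Busy·f_Busy = 0.27 × 0.144492 = 0.0390128
  w_Idle·f_Idle = 0.37 × 0.0440579 = 0.0163014
Normaliser: 0.0601217 + 0.0390128 + 0.0163014 = 0.115436
Responsibility of State Busy: 0.0390128 / 0.115436 ≈ 0.338

0.338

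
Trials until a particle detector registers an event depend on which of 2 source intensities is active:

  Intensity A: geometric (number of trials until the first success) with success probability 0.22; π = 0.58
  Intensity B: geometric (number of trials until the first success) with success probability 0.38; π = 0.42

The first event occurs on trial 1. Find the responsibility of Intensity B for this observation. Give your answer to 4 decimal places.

Posterior ∝ prior × likelihood, so P(k | x) ∝ π_k f_k(x); normalise over all components.
Evaluate each component's likelihood at the observed value:
  p_A = 0.22·(1−0.22)^0 = 0.22·1 = 0.22
  p_B = 0.38·(1−0.38)^0 = 0.38·1 = 0.38
Weight by the priors:
  π_A·p_A = 0.58 × 0.22 = 0.1276
  π_B·p_B = 0.42 × 0.38 = 0.1596
Evidence: 0.1276 + 0.1596 = 0.2872
Responsibility of Intensity B: 0.1596 / 0.2872 ≈ 0.5557

0.5557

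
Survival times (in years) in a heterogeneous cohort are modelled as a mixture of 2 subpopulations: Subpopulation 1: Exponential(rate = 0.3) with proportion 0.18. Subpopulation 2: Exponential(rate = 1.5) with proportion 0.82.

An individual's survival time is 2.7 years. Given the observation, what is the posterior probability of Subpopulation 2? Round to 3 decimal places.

Apply Bayes' rule: the posterior for each component is proportional to its prior times its likelihood at x.
Exponential densities:
  L_1 = 0.3·e^(−0.3·2.7) = 0.3·e^(−0.8100) = 0.133457
  L_2 = 1.5·e^(−1.5·2.7) = 1.5·e^(−4.0500) = 0.0261336
Prior × likelihood for each component:
  π_1·L_1 = 0.18 × 0.133457 = 0.0240223
  π_2·L_2 = 0.82 × 0.0261336 = 0.0214295
Normaliser: 0.0240223 + 0.0214295 = 0.0454519
P(Subpopulation 2 | the observation) = 0.0214295 / 0.0454519 ≈ 0.471

0.471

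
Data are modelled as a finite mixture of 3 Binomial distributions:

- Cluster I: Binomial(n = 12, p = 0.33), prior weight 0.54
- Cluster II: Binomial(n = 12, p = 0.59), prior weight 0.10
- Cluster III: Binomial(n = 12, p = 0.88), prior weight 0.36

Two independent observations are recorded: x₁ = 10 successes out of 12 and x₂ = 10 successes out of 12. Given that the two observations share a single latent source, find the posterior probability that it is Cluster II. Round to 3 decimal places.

Posterior ∝ prior × likelihood, so P(k | x) ∝ π_k f_k(x); normalise over all components.
Since both observations come from the same component, the likelihood for component k is f_k(x₁)·f_k(x₂).
  f_I = [C(12,10)·0.33^10·0.67^2 = 66·1.53158e-05·0.4489 = 0.000453767] × [0.000453767] = 2.05905e-07
  f_II = [C(12,10)·0.59^10·0.41^2 = 66·0.00511117·0.1681 = 0.0567064] × [0.0567064] = 0.00321561
  f_III = [C(12,10)·0.88^10·0.12^2 = 66·0.278501·0.0144 = 0.264687] × [0.264687] = 0.0700594
Multiply by the mixture weights:
  π_I·f_I = 0.54 × 2.05905e-07 = 1.11188e-07
  π_II·f_II = 0.10 × 0.00321561 = 0.000321561
  π_III·f_III = 0.36 × 0.0700594 = 0.0252214
Denominator: 1.11188e-07 + 0.000321561 + 0.0252214 = 0.025543
P(Cluster II | x₁,x₂) ≈ 0.013

0.013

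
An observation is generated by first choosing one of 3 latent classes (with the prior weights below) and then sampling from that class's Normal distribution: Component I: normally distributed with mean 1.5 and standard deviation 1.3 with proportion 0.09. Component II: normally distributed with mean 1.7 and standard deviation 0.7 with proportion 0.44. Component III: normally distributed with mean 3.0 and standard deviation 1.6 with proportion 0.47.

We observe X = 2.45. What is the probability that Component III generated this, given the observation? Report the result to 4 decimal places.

0.4048

By Bayes' theorem, P(k | x) = P(Z=k) f_k(x) / Σ_j P(Z=j) f_j(x).
Evaluate each component's likelihood at the observed value:
  f_I = (1/(1.3·√(2π)))·exp(−(2.45−1.5)²/(2·1.3²)) = 0.306879·exp(-0.26701) = 0.234966
  f_II = (1/(0.7·√(2π)))·exp(−(2.45−1.7)²/(2·0.7²)) = 0.569918·exp(-0.57398) = 0.321023
  f_III = (1/(1.6·√(2π)))·exp(−(2.45−3.0)²/(2·1.6²)) = 0.249339·exp(-0.05908) = 0.235034
Weight by the priors:
  P(Z=I)·f_I = 0.09 × 0.234966 = 0.0211469
  P(Z=II)·f_II = 0.44 × 0.321023 = 0.14125
  P(Z=III)·f_III = 0.47 × 0.235034 = 0.110466
Normaliser: 0.0211469 + 0.14125 + 0.110466 = 0.272863
P(Component III | x) ≈ 0.4048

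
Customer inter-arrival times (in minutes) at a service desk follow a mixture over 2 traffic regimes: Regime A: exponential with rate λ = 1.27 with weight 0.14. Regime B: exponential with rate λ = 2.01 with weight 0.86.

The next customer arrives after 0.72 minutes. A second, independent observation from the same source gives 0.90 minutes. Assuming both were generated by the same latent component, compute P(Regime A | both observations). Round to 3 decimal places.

Apply Bayes' rule: the posterior for each component is proportional to its prior times its likelihood at x.
Since both observations come from the same component, the likelihood for component k is f_k(x₁)·f_k(x₂).
  p_A = [1.27·e^(−1.27·0.72) = 1.27·e^(−0.9144) = 0.508961] × [0.404953] = 0.206106
  p_B = [2.01·e^(−2.01·0.72) = 2.01·e^(−1.4472) = 0.472808] × [0.329274] = 0.155683
Prior × likelihood for each component:
  P(Z=A)·p_A = 0.14 × 0.206106 = 0.0288548
  P(Z=B)·p_B = 0.86 × 0.155683 = 0.133888
Evidence: 0.0288548 + 0.133888 = 0.162743
P(Regime A | data) ≈ 0.177

0.177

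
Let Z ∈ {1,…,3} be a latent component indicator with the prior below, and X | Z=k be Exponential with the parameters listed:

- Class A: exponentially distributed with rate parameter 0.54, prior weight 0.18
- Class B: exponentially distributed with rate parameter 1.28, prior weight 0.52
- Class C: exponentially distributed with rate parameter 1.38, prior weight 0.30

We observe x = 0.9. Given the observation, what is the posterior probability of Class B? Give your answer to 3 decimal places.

0.540

The responsibility of component k is w_k f_k(x) divided by Σ_j w_j f_j(x).
Exponential densities:
  L_A = 0.54·e^(−0.54·0.9) = 0.54·e^(−0.4860) = 0.332144
  L_B = 1.28·e^(−1.28·0.9) = 1.28·e^(−1.1520) = 0.404485
  L_C = 1.38·e^(−1.38·0.9) = 1.38·e^(−1.2420) = 0.398552
Multiply by the mixture weights:
  w_A·L_A = 0.18 × 0.332144 = 0.059786
  w_B·L_B = 0.52 × 0.404485 = 0.210332
  w_C·L_C = 0.30 × 0.398552 = 0.119566
Sum: 0.059786 + 0.210332 + 0.119566 = 0.389684
P(Class B | 0.9) = 0.210332 / 0.389684 ≈ 0.540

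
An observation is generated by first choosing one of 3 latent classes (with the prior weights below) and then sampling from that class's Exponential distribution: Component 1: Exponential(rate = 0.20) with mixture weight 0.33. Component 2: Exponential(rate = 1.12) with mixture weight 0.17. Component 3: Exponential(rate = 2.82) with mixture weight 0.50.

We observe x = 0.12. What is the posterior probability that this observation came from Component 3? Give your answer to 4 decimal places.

Apply Bayes' rule: the posterior for each component is proportional to its prior times its likelihood at x.
Exponential densities:
  L_1 = 0.195257
  L_2 = 0.979149
  L_3 = 2.01041
Unnormalised posteriors:
  π_1·L_1 = 0.33 × 0.195257 = 0.0644349
  π_2·L_2 = 0.17 × 0.979149 = 0.166455
  π_3·L_3 = 0.50 × 2.01041 = 1.0052
Marginal: 0.0644349 + 0.166455 + 1.0052 = 1.23609
Responsibility of Component 3: 1.0052 / 1.23609 ≈ 0.8132

0.8132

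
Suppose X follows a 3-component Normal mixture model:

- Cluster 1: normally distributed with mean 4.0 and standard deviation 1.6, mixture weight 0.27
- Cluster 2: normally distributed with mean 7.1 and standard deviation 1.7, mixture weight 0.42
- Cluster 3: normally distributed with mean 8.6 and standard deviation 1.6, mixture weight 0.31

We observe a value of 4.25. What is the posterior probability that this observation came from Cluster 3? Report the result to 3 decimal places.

0.021

P(component k | x) = w_k·f_k(x) / marginal(x), where marginal(x) = Σ_j w_j·f_j(x).
Normal densities:
  f_1 = (1/(1.6·√(2π)))·exp(−(4.25−4.0)²/(2·1.6²)) = 0.249339·exp(-0.01221) = 0.246314
  f_2 = (1/(1.7·√(2π)))·exp(−(4.25−7.1)²/(2·1.7²)) = 0.234672·exp(-1.40528) = 0.0575648
  f_3 = (1/(1.6·√(2π)))·exp(−(4.25−8.6)²/(2·1.6²)) = 0.249339·exp(-3.69580) = 0.00619048
Weight by the priors:
  w_1·f_1 = 0.27 × 0.246314 = 0.0665047
  w_2·f_2 = 0.42 × 0.0575648 = 0.0241772
  w_3·f_3 = 0.31 × 0.00619048 = 0.00191905
Normaliser: 0.0665047 + 0.0241772 + 0.00191905 = 0.092601
So the posterior for Cluster 3 is 0.00191905 / 0.092601 ≈ 0.021.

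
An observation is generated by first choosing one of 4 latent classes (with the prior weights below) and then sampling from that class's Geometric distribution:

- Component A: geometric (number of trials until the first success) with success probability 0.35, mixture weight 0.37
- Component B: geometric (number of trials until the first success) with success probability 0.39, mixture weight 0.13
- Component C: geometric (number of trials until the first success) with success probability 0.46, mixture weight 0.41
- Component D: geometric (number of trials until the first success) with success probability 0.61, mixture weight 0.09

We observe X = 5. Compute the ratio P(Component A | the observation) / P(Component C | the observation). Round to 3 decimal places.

1.441

The posterior odds equal the prior odds times the likelihood ratio: (w_i/w_j)·(f_i(x)/f_j(x)).
Component likelihoods at x = 5:
  f_A = 0.0624772
  f_B = 0.0539988
  f_C = 0.0391141
  f_D = 0.014112
0.0231166 / 0.0160368 ≈ 1.441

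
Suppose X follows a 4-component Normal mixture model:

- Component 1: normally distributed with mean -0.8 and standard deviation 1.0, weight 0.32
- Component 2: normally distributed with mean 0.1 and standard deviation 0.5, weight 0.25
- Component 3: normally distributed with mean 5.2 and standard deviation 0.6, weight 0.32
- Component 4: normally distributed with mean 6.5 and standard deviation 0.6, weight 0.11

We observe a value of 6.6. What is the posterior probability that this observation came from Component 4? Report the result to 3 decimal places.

0.838

Posterior ∝ prior × likelihood, so P(k | x) ∝ P(Z=k) f_k(x); normalise over all components.
Normal densities:
  f_1 = (1/(1.0·√(2π)))·exp(−(6.6−-0.8)²/(2·1.0²)) = 0.398942·exp(-27.38000) = 5.12775e-13
  f_2 = (1/(0.5·√(2π)))·exp(−(6.6−0.1)²/(2·0.5²)) = 0.797885·exp(-84.50000) = 1.59977e-37
  f_3 = (1/(0.6·√(2π)))·exp(−(6.6−5.2)²/(2·0.6²)) = 0.664904·exp(-2.72222) = 0.0437031
  f_4 = (1/(0.6·√(2π)))·exp(−(6.6−6.5)²/(2·0.6²)) = 0.664904·exp(-0.01389) = 0.655733
Multiply by the mixture weights:
  P(Z=1)·f_1 = 0.32 × 5.12775e-13 = 1.64088e-13
  P(Z=2)·f_2 = 0.25 × 1.59977e-37 = 3.99941e-38
  P(Z=3)·f_3 = 0.32 × 0.0437031 = 0.013985
  P(Z=4)·f_4 = 0.11 × 0.655733 = 0.0721306
Denominator: 1.64088e-13 + 3.99941e-38 + 0.013985 + 0.0721306 = 0.0861156
P(Component 4 | x) = 0.0721306 / 0.0861156 ≈ 0.838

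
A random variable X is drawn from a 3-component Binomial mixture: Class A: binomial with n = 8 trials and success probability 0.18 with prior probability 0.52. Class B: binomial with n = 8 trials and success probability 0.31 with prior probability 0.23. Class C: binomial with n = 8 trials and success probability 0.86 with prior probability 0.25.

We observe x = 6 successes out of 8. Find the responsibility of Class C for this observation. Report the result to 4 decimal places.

0.9478

Apply Bayes' rule: the posterior for each component is proportional to its prior times its likelihood at x.
Evaluate each component's likelihood at the observed value:
  f_A = 0.000640355
  f_B = 0.0118311
  f_C = 0.222026
Multiply by the mixture weights:
  P(Z=A)·f_A = 0.52 × 0.000640355 = 0.000332985
  P(Z=B)·f_B = 0.23 × 0.0118311 = 0.00272116
  P(Z=C)·f_C = 0.25 × 0.222026 = 0.0555066
Normaliser: 0.000332985 + 0.00272116 + 0.0555066 = 0.0585608
P(Class C | x) = 0.0555066 / 0.0585608 ≈ 0.9478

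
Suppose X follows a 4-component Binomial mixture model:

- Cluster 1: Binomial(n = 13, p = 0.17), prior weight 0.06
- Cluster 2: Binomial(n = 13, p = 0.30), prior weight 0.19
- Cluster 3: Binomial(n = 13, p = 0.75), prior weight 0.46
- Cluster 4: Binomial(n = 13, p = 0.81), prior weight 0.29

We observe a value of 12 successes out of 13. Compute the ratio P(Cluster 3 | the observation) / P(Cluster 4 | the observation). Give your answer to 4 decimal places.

0.8288

Only the two components matter; the odds are (P(Z=i) f_i(x)) / (P(Z=j) f_j(x)).
Binomial probabilities:
  L_1 = 6.28649e-09
  L_2 = 4.83611e-06
  L_3 = 0.102948
  L_4 = 0.197023
Odds = (0.46/0.29) × (0.102948/0.197023) = 1.58621 × 0.522518 ≈ 0.8288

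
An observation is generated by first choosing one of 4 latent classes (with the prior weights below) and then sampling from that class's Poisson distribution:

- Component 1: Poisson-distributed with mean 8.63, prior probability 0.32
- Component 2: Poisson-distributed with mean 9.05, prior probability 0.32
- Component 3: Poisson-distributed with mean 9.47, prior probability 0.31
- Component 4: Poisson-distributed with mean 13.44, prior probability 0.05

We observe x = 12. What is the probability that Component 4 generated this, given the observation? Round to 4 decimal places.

Posterior ∝ prior × likelihood, so P(k | x) ∝ P(Z=k) f_k(x); normalise over all components.
Poisson probabilities:
  p_1 = 0.0636548
  p_2 = 0.0739743
  p_3 = 0.0837711
  p_4 = 0.105569
Prior × likelihood for each component:
  P(Z=1)·p_1 = 0.32 × 0.0636548 = 0.0203695
  P(Z=2)·p_2 = 0.32 × 0.0739743 = 0.0236718
  P(Z=3)·p_3 = 0.31 × 0.0837711 = 0.025969
  P(Z=4)·p_4 = 0.05 × 0.105569 = 0.00527845
Denominator: 0.0203695 + 0.0236718 + 0.025969 + 0.00527845 = 0.0752888
P(Component 4 | x) ≈ 0.0701

0.0701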